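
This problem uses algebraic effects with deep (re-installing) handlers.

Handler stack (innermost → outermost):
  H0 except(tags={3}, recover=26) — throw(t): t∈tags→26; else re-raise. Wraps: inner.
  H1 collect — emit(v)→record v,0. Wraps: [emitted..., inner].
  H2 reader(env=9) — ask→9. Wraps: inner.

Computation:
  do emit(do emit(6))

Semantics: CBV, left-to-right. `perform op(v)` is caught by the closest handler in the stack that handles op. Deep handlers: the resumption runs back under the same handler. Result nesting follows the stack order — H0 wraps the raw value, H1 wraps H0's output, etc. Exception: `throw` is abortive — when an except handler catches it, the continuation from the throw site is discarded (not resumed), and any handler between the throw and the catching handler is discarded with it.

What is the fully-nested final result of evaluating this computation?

Evaluation trace:
emit(6) @ H1 ⇒ out+=6
emit(0) @ H1 ⇒ out+=0
H0 returns 0
H1 returns [6, 0, 0]
H2 returns [6, 0, 0]
= [6, 0, 0]

Answer: [6, 0, 0]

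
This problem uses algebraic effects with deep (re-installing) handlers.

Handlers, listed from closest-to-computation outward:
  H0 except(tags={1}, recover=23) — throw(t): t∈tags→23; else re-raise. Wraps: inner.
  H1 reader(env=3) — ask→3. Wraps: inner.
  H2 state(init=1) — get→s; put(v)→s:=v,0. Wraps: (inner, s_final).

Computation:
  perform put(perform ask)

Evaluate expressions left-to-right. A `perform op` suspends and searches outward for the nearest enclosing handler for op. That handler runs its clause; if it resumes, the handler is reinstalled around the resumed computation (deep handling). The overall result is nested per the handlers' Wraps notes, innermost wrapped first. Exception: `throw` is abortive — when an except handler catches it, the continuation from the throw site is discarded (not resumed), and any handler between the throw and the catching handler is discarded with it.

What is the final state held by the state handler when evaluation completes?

Answer: 3

Evaluation trace:
ask @ H1 ⇒ 3
put(3) @ H2 ⇒ s:=3
H0 returns 0
H1 returns 0
H2 returns (0, 3)
= (0, 3)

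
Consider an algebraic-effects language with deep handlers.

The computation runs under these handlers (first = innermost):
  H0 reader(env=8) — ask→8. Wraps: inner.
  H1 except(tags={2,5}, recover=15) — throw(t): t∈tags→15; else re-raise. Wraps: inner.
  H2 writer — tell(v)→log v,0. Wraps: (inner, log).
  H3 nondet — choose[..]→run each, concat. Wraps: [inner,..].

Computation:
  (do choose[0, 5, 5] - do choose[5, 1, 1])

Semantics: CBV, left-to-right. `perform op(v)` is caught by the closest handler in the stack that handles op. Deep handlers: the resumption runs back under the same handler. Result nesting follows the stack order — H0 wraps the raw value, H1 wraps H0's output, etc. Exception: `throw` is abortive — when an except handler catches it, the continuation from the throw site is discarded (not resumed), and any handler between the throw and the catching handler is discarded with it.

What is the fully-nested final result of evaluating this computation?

Answer: [(-5, ()), (-1, ()), (-1, ()), (0, ()), (4, ()), (4, ()), (0, ()), (4, ()), (4, ())]

Working:
choose[0, 5, 5] @ H3
  branch[0] choose=0:
    choose[5, 1, 1] @ H3
      branch[0] choose=5:
        H0 returns -5
        H1 returns -5
        H2 returns (-5, ())
        H3 returns [(-5, ())]
      branch[1] choose=1:
        H0 returns -1
        H1 returns -1
        H2 returns (-1, ())
        H3 returns [(-1, ())]
      branch[2] choose=1:
        H0 returns -1
        H1 returns -1
        H2 returns (-1, ())
        H3 returns [(-1, ())]
  branch[1] choose=5:
    choose[5, 1, 1] @ H3
      branch[0] choose=5:
        H0 returns 0
        H1 returns 0
        H2 returns (0, ())
        H3 returns [(0, ())]
      branch[1] choose=1:
        H0 returns 4
        H1 returns 4
        H2 returns (4, ())
        H3 returns [(4, ())]
      branch[2] choose=1:
        H0 returns 4
        H1 returns 4
        H2 returns (4, ())
        H3 returns [(4, ())]
  branch[2] choose=5:
    choose[5, 1, 1] @ H3
      branch[0] choose=5:
        H0 returns 0
        H1 returns 0
        H2 returns (0, ())
        H3 returns [(0, ())]
      branch[1] choose=1:
        H0 returns 4
        H1 returns 4
        H2 returns (4, ())
        H3 returns [(4, ())]
      branch[2] choose=1:
        H0 returns 4
        H1 returns 4
        H2 returns (4, ())
        H3 returns [(4, ())]
= [(-5, ()), (-1, ()), (-1, ()), (0, ()), (4, ()), (4, ()), (0, ()), (4, ()), (4, ())]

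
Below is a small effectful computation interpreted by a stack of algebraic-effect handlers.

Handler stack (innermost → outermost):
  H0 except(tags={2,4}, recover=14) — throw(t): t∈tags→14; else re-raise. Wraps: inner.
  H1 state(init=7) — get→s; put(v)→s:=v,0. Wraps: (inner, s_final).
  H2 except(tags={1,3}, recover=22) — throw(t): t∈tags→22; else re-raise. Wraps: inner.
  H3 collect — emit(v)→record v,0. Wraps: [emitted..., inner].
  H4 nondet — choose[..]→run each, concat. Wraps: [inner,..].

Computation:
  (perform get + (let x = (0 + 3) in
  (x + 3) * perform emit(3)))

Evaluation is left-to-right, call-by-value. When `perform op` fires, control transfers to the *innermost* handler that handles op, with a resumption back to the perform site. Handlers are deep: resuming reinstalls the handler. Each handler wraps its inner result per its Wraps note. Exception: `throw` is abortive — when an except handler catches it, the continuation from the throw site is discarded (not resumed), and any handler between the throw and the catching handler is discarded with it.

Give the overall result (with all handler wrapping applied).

Answer: [[3, (7, 7)]]

Evaluation trace:
get @ H1 ⇒ 7
emit(3) @ H3 ⇒ out+=3
H0 returns 7
H1 returns (7, 7)
H2 returns (7, 7)
H3 returns [3, (7, 7)]
H4 returns [[3, (7, 7)]]
= [[3, (7, 7)]]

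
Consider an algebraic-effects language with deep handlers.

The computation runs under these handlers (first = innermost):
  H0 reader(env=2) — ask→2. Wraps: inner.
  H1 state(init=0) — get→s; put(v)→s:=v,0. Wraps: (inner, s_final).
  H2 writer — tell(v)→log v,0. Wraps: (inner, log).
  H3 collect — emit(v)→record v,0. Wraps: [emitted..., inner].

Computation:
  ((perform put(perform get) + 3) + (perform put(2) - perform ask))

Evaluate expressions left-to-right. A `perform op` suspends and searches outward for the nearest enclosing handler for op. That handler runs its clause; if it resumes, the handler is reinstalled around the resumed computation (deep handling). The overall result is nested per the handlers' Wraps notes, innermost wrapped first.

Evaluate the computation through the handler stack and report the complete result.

Answer: [((1, 2), ())]

Evaluation trace:
get @ H1 ⇒ 0
put(0) @ H1 ⇒ s:=0
put(2) @ H1 ⇒ s:=2
ask @ H0 ⇒ 2
H0 returns 1
H1 returns (1, 2)
H2 returns ((1, 2), ())
H3 returns [((1, 2), ())]
= [((1, 2), ())]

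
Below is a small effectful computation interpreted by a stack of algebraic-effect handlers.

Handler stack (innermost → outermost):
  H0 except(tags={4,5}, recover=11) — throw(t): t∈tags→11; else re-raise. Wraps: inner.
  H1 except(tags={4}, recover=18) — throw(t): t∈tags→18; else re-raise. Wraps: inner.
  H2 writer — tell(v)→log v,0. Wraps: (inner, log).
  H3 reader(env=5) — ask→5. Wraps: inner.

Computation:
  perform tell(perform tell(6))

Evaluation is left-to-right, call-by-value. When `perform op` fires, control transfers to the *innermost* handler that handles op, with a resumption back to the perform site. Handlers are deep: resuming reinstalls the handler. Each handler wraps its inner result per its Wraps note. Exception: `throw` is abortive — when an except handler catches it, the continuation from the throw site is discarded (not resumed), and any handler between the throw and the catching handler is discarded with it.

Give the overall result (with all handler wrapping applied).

Working:
tell(6) @ H2 ⇒ log+=6
tell(0) @ H2 ⇒ log+=0
H0 returns 0
H1 returns 0
H2 returns (0, (6, 0))
H3 returns (0, (6, 0))
= (0, (6, 0))

Answer: (0, (6, 0))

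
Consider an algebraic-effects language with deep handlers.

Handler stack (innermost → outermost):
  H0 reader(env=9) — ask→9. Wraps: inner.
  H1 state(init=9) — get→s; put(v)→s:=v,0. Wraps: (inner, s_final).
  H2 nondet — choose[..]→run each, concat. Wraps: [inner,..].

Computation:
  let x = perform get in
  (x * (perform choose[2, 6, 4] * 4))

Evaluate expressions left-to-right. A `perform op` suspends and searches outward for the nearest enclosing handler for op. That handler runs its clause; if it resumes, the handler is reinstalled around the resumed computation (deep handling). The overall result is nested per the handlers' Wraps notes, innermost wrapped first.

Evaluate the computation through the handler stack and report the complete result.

Answer: [(72, 9), (216, 9), (144, 9)]

Working:
get @ H1 ⇒ 9
choose[2, 6, 4] @ H2
  branch[0] choose=2:
    H0 returns 72
    H1 returns (72, 9)
    H2 returns [(72, 9)]
  branch[1] choose=6:
    H0 returns 216
    H1 returns (216, 9)
    H2 returns [(216, 9)]
  branch[2] choose=4:
    H0 returns 144
    H1 returns (144, 9)
    H2 returns [(144, 9)]
= [(72, 9), (216, 9), (144, 9)]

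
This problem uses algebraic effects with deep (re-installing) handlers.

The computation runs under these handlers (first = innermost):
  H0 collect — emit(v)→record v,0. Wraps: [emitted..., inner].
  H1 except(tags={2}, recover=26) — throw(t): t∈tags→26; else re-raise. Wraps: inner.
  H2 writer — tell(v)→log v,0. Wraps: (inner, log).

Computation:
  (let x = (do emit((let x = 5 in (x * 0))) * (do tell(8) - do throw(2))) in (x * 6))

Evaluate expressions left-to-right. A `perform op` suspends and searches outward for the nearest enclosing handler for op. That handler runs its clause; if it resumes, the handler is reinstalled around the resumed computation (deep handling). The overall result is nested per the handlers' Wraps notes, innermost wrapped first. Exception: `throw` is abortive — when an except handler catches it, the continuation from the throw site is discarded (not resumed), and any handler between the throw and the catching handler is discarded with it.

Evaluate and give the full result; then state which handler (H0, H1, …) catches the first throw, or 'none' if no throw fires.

Step-by-step:
emit(0) @ H0 ⇒ out+=0
tell(8) @ H2 ⇒ log+=8
throw(2) @ H1 caught ⇒ 26
H2 returns (26, (8))
= (26, (8))

Answer: (26, (8)) ; first throw caught by: H1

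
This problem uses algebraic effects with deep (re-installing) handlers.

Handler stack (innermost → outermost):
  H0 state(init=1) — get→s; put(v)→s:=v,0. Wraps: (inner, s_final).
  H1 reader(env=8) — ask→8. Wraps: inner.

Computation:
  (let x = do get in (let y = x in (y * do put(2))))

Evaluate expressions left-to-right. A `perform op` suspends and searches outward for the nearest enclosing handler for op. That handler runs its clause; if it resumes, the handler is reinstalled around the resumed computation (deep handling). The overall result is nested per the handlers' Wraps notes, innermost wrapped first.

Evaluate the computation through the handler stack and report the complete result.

Answer: (0, 2)

Evaluation trace:
get @ H0 ⇒ 1
put(2) @ H0 ⇒ s:=2
H0 returns (0, 2)
H1 returns (0, 2)
= (0, 2)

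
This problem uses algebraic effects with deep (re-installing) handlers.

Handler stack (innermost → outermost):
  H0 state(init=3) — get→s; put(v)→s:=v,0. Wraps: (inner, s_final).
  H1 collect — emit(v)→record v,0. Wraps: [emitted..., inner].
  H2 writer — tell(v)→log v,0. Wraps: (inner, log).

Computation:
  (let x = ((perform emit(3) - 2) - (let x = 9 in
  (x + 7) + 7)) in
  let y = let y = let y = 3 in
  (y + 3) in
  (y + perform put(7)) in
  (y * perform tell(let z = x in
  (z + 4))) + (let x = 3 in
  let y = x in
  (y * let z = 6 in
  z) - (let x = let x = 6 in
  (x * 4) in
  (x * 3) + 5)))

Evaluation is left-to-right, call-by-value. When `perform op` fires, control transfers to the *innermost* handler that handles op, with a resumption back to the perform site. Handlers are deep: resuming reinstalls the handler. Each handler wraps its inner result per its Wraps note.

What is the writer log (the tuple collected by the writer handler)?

Answer: (-21)

Evaluation trace:
emit(3) @ H1 ⇒ out+=3
put(7) @ H0 ⇒ s:=7
tell(-21) @ H2 ⇒ log+=-21
H0 returns (-59, 7)
H1 returns [3, (-59, 7)]
H2 returns ([3, (-59, 7)], (-21))
= ([3, (-59, 7)], (-21))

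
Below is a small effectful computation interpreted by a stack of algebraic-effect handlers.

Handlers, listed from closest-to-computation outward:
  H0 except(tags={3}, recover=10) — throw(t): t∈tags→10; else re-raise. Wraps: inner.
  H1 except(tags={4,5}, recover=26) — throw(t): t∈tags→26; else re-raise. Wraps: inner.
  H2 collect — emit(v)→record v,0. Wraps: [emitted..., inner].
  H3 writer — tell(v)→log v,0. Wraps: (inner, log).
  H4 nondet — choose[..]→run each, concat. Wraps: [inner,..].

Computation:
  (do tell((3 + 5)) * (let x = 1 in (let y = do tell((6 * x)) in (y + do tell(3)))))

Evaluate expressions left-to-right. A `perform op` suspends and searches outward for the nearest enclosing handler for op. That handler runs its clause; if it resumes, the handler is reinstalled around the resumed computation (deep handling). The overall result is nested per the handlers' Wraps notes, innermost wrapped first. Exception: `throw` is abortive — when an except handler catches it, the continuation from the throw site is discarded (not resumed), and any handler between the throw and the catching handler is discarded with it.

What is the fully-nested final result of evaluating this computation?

Evaluation trace:
tell(8) @ H3 ⇒ log+=8
tell(6) @ H3 ⇒ log+=6
tell(3) @ H3 ⇒ log+=3
H0 returns 0
H1 returns 0
H2 returns [0]
H3 returns ([0], (8, 6, 3))
H4 returns [([0], (8, 6, 3))]
= [([0], (8, 6, 3))]

Answer: [([0], (8, 6, 3))]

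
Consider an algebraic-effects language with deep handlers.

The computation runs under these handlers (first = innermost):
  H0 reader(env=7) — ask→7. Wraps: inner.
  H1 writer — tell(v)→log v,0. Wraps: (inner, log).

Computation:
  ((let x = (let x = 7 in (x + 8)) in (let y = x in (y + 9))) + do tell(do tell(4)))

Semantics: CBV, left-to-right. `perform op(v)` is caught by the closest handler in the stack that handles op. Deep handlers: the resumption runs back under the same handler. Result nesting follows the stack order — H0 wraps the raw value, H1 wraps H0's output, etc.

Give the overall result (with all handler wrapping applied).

Answer: (24, (4, 0))

Working:
tell(4) @ H1 ⇒ log+=4
tell(0) @ H1 ⇒ log+=0
H0 returns 24
H1 returns (24, (4, 0))
= (24, (4, 0))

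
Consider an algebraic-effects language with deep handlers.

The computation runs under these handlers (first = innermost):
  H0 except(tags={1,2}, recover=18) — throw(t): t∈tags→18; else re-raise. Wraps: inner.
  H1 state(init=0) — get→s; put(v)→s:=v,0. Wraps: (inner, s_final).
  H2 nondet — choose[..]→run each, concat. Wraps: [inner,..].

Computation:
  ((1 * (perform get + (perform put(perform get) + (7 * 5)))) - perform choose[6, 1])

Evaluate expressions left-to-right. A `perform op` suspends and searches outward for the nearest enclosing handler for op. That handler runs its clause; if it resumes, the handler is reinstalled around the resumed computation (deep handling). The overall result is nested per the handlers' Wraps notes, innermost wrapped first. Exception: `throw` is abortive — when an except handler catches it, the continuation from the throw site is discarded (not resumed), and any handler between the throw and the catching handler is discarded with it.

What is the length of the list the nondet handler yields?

Step-by-step:
get @ H1 ⇒ 0
get @ H1 ⇒ 0
put(0) @ H1 ⇒ s:=0
choose[6, 1] @ H2
  branch[0] choose=6:
    H0 returns 29
    H1 returns (29, 0)
    H2 returns [(29, 0)]
  branch[1] choose=1:
    H0 returns 34
    H1 returns (34, 0)
    H2 returns [(34, 0)]
= [(29, 0), (34, 0)]

Answer: 2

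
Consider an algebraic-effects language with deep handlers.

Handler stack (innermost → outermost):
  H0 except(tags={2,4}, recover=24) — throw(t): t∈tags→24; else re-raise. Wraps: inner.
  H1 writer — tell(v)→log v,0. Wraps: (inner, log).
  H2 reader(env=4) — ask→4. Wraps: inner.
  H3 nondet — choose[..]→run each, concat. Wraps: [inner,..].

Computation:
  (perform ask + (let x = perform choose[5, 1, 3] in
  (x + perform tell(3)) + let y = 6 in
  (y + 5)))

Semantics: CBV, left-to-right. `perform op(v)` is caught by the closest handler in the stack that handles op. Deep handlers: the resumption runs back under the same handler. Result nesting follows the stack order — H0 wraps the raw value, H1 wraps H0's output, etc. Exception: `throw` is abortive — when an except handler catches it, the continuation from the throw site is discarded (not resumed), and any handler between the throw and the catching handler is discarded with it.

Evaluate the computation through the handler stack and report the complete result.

Working:
ask @ H2 ⇒ 4
choose[5, 1, 3] @ H3
  branch[0] choose=5:
    tell(3) @ H1 ⇒ log+=3
    H0 returns 20
    H1 returns (20, (3))
    H2 returns (20, (3))
    H3 returns [(20, (3))]
  branch[1] choose=1:
    tell(3) @ H1 ⇒ log+=3
    H0 returns 16
    H1 returns (16, (3))
    H2 returns (16, (3))
    H3 returns [(16, (3))]
  branch[2] choose=3:
    tell(3) @ H1 ⇒ log+=3
    H0 returns 18
    H1 returns (18, (3))
    H2 returns (18, (3))
    H3 returns [(18, (3))]
= [(20, (3)), (16, (3)), (18, (3))]

Answer: [(20, (3)), (16, (3)), (18, (3))]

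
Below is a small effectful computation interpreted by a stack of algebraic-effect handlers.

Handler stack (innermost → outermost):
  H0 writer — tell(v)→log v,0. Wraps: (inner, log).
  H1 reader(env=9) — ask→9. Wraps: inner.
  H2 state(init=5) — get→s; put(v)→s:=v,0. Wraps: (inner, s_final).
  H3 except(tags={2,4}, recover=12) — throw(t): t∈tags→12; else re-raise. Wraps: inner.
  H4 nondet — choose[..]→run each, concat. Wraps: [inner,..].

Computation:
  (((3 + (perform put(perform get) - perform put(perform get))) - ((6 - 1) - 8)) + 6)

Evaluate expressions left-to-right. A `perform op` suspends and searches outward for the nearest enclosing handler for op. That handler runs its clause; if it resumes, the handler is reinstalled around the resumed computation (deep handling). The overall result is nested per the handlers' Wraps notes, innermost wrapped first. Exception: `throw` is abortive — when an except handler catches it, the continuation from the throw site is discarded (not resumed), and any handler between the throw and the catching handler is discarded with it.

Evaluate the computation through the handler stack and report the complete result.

Evaluation trace:
get @ H2 ⇒ 5
put(5) @ H2 ⇒ s:=5
get @ H2 ⇒ 5
put(5) @ H2 ⇒ s:=5
H0 returns (12, ())
H1 returns (12, ())
H2 returns ((12, ()), 5)
H3 returns ((12, ()), 5)
H4 returns [((12, ()), 5)]
= [((12, ()), 5)]

Answer: [((12, ()), 5)]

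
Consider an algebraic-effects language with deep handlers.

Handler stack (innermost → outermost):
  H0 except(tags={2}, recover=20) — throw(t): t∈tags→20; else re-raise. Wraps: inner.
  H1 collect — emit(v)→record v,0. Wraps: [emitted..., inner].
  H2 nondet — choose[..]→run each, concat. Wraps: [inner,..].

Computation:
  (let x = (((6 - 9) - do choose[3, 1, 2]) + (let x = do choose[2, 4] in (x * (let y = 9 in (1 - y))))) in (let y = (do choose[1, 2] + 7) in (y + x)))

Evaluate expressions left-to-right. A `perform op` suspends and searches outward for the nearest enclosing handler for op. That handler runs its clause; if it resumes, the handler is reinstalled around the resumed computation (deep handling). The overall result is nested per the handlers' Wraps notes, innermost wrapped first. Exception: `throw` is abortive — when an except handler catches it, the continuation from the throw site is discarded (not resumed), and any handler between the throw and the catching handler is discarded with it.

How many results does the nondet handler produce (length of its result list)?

Answer: 12

Working:
choose[3, 1, 2] @ H2
  branch[0] choose=3:
    choose[2, 4] @ H2
      branch[0] choose=2:
        choose[1, 2] @ H2
          branch[0] choose=1:
            H0 returns -14
            H1 returns [-14]
            H2 returns [[-14]]
          branch[1] choose=2:
            H0 returns -13
            H1 returns [-13]
            H2 returns [[-13]]
      branch[1] choose=4:
        choose[1, 2] @ H2
          branch[0] choose=1:
            H0 returns -30
            H1 returns [-30]
            H2 returns [[-30]]
          branch[1] choose=2:
            H0 returns -29
            H1 returns [-29]
            H2 returns [[-29]]
  branch[1] choose=1:
    choose[2, 4] @ H2
      branch[0] choose=2:
        choose[1, 2] @ H2
          branch[0] choose=1:
            H0 returns -12
            H1 returns [-12]
            H2 returns [[-12]]
          branch[1] choose=2:
            H0 returns -11
            H1 returns [-11]
            H2 returns [[-11]]
      branch[1] choose=4:
        choose[1, 2] @ H2
          branch[0] choose=1:
            H0 returns -28
            H1 returns [-28]
            H2 returns [[-28]]
          branch[1] choose=2:
            H0 returns -27
            H1 returns [-27]
            H2 returns [[-27]]
  branch[2] choose=2:
    choose[2, 4] @ H2
      branch[0] choose=2:
        choose[1, 2] @ H2
          branch[0] choose=1:
            H0 returns -13
            H1 returns [-13]
            H2 returns [[-13]]
          branch[1] choose=2:
            H0 returns -12
            H1 returns [-12]
            H2 returns [[-12]]
      branch[1] choose=4:
        choose[1, 2] @ H2
          branch[0] choose=1:
            H0 returns -29
            H1 returns [-29]
            H2 returns [[-29]]
          branch[1] choose=2:
            H0 returns -28
            H1 returns [-28]
            H2 returns [[-28]]
= [[-14], [-13], [-30], [-29], [-12], [-11], [-28], [-27], [-13], [-12], [-29], [-28]]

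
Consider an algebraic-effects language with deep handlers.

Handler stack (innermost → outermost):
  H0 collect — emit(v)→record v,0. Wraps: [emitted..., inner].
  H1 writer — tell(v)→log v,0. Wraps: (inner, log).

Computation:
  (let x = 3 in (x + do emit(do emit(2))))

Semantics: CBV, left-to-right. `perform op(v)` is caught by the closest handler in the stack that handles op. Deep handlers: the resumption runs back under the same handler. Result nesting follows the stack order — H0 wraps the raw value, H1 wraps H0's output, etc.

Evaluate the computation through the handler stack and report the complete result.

Answer: ([2, 0, 3], ())

Evaluation trace:
emit(2) @ H0 ⇒ out+=2
emit(0) @ H0 ⇒ out+=0
H0 returns [2, 0, 3]
H1 returns ([2, 0, 3], ())
= ([2, 0, 3], ())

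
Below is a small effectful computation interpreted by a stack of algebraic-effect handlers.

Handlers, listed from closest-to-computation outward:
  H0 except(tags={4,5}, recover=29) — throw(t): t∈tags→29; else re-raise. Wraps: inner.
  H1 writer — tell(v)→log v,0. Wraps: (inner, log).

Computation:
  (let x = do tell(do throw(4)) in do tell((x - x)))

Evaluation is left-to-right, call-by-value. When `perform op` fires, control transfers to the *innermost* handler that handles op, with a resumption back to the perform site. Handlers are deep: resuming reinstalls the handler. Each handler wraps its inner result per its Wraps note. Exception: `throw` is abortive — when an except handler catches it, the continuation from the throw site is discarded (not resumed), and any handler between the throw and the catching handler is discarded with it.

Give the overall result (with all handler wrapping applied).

Step-by-step:
throw(4) @ H0 caught ⇒ 29
H1 returns (29, ())
= (29, ())

Answer: (29, ())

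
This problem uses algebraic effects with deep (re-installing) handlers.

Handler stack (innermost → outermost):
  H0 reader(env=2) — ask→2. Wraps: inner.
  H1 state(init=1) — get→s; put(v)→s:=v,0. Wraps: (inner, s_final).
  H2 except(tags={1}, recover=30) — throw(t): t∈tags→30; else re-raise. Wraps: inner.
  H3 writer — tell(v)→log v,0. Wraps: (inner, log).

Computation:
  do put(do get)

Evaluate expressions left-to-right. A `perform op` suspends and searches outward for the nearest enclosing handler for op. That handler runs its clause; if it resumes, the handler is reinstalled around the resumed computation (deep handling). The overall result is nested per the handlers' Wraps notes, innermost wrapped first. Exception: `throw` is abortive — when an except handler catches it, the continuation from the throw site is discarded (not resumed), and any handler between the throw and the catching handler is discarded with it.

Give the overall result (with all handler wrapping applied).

Step-by-step:
get @ H1 ⇒ 1
put(1) @ H1 ⇒ s:=1
H0 returns 0
H1 returns (0, 1)
H2 returns (0, 1)
H3 returns ((0, 1), ())
= ((0, 1), ())

Answer: ((0, 1), ())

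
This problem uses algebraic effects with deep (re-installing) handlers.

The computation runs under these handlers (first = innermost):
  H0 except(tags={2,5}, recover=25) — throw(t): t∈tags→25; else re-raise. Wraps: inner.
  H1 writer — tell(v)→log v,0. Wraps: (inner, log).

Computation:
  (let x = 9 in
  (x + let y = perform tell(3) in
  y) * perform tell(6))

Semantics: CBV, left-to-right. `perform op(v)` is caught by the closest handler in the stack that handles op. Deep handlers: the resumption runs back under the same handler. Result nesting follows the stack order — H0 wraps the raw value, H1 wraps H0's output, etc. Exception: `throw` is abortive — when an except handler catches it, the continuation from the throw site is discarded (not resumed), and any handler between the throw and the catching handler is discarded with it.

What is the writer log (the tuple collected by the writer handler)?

Step-by-step:
tell(3) @ H1 ⇒ log+=3
tell(6) @ H1 ⇒ log+=6
H0 returns 0
H1 returns (0, (3, 6))
= (0, (3, 6))

Answer: (3, 6)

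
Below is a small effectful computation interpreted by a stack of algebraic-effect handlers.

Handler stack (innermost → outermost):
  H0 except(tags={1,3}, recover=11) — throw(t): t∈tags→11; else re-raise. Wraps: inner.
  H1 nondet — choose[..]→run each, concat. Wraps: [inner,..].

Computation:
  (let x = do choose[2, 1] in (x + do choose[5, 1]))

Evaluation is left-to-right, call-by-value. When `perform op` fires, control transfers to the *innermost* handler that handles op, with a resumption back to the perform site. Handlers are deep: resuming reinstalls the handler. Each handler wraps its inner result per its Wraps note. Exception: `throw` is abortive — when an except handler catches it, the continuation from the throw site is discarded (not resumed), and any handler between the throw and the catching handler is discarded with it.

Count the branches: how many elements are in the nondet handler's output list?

Step-by-step:
choose[2, 1] @ H1
  branch[0] choose=2:
    choose[5, 1] @ H1
      branch[0] choose=5:
        H0 returns 7
        H1 returns [7]
      branch[1] choose=1:
        H0 returns 3
        H1 returns [3]
  branch[1] choose=1:
    choose[5, 1] @ H1
      branch[0] choose=5:
        H0 returns 6
        H1 returns [6]
      branch[1] choose=1:
        H0 returns 2
        H1 returns [2]
= [7, 3, 6, 2]

Answer: 4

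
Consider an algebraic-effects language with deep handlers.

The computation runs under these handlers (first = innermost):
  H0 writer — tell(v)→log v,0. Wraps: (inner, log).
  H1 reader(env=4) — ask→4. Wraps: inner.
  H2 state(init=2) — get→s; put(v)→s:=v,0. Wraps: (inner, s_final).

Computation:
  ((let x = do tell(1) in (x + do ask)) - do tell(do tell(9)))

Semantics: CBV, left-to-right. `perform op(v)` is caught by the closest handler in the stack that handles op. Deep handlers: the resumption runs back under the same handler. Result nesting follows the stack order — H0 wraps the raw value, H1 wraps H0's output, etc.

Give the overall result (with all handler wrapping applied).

Working:
tell(1) @ H0 ⇒ log+=1
ask @ H1 ⇒ 4
tell(9) @ H0 ⇒ log+=9
tell(0) @ H0 ⇒ log+=0
H0 returns (4, (1, 9, 0))
H1 returns (4, (1, 9, 0))
H2 returns ((4, (1, 9, 0)), 2)
= ((4, (1, 9, 0)), 2)

Answer: ((4, (1, 9, 0)), 2)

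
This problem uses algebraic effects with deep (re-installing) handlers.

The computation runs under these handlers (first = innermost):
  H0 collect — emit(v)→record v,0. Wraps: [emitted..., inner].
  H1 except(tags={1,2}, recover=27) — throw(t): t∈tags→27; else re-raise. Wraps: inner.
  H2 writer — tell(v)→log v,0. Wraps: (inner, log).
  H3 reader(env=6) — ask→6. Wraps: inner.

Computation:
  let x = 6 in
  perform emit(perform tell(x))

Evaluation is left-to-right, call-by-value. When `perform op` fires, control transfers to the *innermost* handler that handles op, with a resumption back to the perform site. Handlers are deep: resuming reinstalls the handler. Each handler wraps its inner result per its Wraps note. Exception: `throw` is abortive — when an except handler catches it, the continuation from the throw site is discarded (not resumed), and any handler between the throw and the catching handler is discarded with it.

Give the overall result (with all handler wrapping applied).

Answer: ([0, 0], (6))

Step-by-step:
tell(6) @ H2 ⇒ log+=6
emit(0) @ H0 ⇒ out+=0
H0 returns [0, 0]
H1 returns [0, 0]
H2 returns ([0, 0], (6))
H3 returns ([0, 0], (6))
= ([0, 0], (6))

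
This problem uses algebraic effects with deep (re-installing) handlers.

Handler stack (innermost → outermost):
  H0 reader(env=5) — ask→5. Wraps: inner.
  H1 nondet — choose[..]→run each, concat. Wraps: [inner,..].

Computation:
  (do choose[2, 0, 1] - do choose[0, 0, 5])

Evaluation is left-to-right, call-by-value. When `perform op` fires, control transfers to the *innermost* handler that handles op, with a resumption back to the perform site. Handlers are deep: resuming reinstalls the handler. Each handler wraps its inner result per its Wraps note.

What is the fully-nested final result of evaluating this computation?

Step-by-step:
choose[2, 0, 1] @ H1
  branch[0] choose=2:
    choose[0, 0, 5] @ H1
      branch[0] choose=0:
        H0 returns 2
        H1 returns [2]
      branch[1] choose=0:
        H0 returns 2
        H1 returns [2]
      branch[2] choose=5:
        H0 returns -3
        H1 returns [-3]
  branch[1] choose=0:
    choose[0, 0, 5] @ H1
      branch[0] choose=0:
        H0 returns 0
        H1 returns [0]
      branch[1] choose=0:
        H0 returns 0
        H1 returns [0]
      branch[2] choose=5:
        H0 returns -5
        H1 returns [-5]
  branch[2] choose=1:
    choose[0, 0, 5] @ H1
      branch[0] choose=0:
        H0 returns 1
        H1 returns [1]
      branch[1] choose=0:
        H0 returns 1
        H1 returns [1]
      branch[2] choose=5:
        H0 returns -4
        H1 returns [-4]
= [2, 2, -3, 0, 0, -5, 1, 1, -4]

Answer: [2, 2, -3, 0, 0, -5, 1, 1, -4]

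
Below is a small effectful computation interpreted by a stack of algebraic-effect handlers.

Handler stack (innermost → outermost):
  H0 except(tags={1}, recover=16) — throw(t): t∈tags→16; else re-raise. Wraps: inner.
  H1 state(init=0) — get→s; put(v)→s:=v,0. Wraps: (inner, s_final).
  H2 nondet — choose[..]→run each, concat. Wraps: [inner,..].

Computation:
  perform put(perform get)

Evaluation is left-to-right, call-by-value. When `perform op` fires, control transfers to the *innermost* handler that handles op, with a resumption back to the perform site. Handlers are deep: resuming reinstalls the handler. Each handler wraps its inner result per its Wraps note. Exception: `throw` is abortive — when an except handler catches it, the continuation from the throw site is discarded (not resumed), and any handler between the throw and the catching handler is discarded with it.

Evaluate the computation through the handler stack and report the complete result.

Evaluation trace:
get @ H1 ⇒ 0
put(0) @ H1 ⇒ s:=0
H0 returns 0
H1 returns (0, 0)
H2 returns [(0, 0)]
= [(0, 0)]

Answer: [(0, 0)]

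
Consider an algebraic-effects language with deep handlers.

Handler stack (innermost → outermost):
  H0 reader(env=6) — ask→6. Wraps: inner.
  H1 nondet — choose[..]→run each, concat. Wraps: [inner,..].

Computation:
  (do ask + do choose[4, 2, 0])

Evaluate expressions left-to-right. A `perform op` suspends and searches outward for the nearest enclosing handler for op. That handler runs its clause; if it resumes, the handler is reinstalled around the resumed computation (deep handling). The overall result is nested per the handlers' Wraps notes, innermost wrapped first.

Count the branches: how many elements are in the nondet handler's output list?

Answer: 3

Working:
ask @ H0 ⇒ 6
choose[4, 2, 0] @ H1
  branch[0] choose=4:
    H0 returns 10
    H1 returns [10]
  branch[1] choose=2:
    H0 returns 8
    H1 returns [8]
  branch[2] choose=0:
    H0 returns 6
    H1 returns [6]
= [10, 8, 6]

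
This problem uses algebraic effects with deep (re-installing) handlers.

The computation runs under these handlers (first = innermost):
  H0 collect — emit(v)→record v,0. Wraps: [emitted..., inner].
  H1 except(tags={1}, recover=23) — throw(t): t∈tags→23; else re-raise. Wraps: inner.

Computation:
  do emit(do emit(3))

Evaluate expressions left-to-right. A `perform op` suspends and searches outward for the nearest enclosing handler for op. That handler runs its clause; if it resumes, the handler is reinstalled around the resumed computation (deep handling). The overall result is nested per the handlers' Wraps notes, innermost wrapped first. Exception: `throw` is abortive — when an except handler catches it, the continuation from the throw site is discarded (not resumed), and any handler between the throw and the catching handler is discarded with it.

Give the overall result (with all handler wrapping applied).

Answer: [3, 0, 0]

Working:
emit(3) @ H0 ⇒ out+=3
emit(0) @ H0 ⇒ out+=0
H0 returns [3, 0, 0]
H1 returns [3, 0, 0]
= [3, 0, 0]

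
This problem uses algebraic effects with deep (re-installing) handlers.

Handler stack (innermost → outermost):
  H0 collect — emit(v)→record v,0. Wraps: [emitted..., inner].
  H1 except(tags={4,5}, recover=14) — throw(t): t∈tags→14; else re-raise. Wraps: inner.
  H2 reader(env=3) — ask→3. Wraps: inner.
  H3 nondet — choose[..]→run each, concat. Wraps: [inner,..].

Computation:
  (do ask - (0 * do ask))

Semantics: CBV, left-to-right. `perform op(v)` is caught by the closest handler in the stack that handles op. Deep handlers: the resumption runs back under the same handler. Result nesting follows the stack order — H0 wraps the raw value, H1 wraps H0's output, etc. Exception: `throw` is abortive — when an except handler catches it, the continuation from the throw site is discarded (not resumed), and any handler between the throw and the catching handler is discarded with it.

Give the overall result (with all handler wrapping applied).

Answer: [[3]]

Evaluation trace:
ask @ H2 ⇒ 3
ask @ H2 ⇒ 3
H0 returns [3]
H1 returns [3]
H2 returns [3]
H3 returns [[3]]
= [[3]]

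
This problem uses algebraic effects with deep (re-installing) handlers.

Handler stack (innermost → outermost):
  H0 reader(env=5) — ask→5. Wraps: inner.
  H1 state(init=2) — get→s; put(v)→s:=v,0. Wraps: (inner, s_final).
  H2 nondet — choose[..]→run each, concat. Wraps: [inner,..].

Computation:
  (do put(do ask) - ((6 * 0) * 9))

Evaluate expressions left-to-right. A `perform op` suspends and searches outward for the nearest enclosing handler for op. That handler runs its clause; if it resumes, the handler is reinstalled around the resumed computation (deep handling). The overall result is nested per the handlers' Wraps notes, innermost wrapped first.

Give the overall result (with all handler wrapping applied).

Evaluation trace:
ask @ H0 ⇒ 5
put(5) @ H1 ⇒ s:=5
H0 returns 0
H1 returns (0, 5)
H2 returns [(0, 5)]
= [(0, 5)]

Answer: [(0, 5)]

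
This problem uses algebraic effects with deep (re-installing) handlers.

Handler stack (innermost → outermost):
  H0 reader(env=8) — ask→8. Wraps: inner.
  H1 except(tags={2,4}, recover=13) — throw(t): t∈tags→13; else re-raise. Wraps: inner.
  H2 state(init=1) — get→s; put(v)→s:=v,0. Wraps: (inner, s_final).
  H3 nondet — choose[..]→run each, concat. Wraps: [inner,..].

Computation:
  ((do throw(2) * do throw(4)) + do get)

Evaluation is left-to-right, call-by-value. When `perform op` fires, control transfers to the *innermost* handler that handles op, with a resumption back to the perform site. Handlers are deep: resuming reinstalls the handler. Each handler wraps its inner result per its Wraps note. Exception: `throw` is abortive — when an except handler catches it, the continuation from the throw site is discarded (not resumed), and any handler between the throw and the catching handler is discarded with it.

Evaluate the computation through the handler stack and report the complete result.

Answer: [(13, 1)]

Working:
throw(2) @ H1 caught ⇒ 13
H2 returns (13, 1)
H3 returns [(13, 1)]
= [(13, 1)]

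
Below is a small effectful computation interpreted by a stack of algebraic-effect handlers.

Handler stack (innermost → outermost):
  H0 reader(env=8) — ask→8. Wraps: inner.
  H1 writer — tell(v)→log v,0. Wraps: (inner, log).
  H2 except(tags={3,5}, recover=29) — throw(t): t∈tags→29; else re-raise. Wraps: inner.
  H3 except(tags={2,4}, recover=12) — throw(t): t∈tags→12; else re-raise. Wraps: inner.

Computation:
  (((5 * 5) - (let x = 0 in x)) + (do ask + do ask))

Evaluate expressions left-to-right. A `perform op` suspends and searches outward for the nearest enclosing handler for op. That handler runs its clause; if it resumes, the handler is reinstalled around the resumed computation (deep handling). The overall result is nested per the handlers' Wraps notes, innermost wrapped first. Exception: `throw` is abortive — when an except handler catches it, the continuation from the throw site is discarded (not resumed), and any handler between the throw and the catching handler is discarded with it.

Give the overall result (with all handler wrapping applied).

Working:
ask @ H0 ⇒ 8
ask @ H0 ⇒ 8
H0 returns 41
H1 returns (41, ())
H2 returns (41, ())
H3 returns (41, ())
= (41, ())

Answer: (41, ())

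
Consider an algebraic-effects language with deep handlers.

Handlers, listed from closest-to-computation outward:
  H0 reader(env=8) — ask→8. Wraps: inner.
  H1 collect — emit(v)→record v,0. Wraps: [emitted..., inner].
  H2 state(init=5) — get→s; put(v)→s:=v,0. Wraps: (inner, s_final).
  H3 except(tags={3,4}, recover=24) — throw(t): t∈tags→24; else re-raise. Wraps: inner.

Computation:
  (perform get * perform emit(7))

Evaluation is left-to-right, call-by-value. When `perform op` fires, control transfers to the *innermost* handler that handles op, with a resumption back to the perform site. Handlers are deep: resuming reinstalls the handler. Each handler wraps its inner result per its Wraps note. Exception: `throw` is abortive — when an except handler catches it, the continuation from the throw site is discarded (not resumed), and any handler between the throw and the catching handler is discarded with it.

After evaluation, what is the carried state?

Working:
get @ H2 ⇒ 5
emit(7) @ H1 ⇒ out+=7
H0 returns 0
H1 returns [7, 0]
H2 returns ([7, 0], 5)
H3 returns ([7, 0], 5)
= ([7, 0], 5)

Answer: 5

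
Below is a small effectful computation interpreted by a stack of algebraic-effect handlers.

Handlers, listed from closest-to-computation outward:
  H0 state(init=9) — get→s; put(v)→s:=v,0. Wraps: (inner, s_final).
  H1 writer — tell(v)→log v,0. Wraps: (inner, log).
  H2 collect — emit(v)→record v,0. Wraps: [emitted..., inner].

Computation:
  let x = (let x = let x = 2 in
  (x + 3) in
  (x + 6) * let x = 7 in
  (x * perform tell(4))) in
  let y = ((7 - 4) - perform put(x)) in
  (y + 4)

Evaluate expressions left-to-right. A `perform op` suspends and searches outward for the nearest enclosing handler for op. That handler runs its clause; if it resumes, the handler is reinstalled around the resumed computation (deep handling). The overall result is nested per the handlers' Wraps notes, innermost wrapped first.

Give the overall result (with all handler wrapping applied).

Answer: [((7, 0), (4))]

Working:
tell(4) @ H1 ⇒ log+=4
put(0) @ H0 ⇒ s:=0
H0 returns (7, 0)
H1 returns ((7, 0), (4))
H2 returns [((7, 0), (4))]
= [((7, 0), (4))]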